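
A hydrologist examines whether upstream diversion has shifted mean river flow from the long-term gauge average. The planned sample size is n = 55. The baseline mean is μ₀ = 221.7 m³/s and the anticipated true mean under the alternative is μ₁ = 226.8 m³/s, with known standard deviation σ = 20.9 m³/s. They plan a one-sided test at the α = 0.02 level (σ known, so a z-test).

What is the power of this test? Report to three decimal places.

Power ≈ 0.404

Standardized effect: d = |μ₁ − μ₀| / σ = |226.8 − 221.7| / 20.9 = 0.2440
Noncentrality parameter: δ = d·√n = 0.2440 × √55 = 1.8097
Critical value for a one-sided test at α = 0.02: z_α = 2.054.
Power = Φ(δ − 2.054) = Φ(-0.244) = 0.4036.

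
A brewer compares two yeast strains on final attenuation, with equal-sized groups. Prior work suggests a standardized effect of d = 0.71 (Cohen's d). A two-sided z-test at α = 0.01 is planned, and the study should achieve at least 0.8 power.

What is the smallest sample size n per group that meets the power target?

For power 0.8 need Φ(δ − z_{0.005}) = 0.8, so δ = z_{0.005} + z_{0.20} = 2.576 + 0.842 = 3.417.
(For δ > 0 the lower-tail rejection region contributes negligibly to power, so the one-term inversion is standard.)
δ = d·√(n/2) ⇒ n = 2(δ/d)² = 2 × (3.417 / 0.71)² = 46.34.
Rounding up, n = 47 per group.

n = 47 per group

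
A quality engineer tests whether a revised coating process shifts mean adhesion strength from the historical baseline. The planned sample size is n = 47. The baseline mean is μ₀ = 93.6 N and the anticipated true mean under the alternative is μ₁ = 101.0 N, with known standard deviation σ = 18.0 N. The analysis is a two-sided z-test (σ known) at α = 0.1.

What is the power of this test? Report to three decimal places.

Standardized effect: d = |μ₁ − μ₀| / σ = |101.0 − 93.6| / 18.0 = 0.4111
Noncentrality parameter: δ = d·√n = 0.4111 × √47 = 2.8184
Two-sided α = 0.1 → critical value z_{0.05} = 1.645.
Power = Φ(δ − 1.645) + Φ(−δ − 1.645) = Φ(1.174) + Φ(-4.463) = 0.8797 + 0.0000 = 0.8797.

Power ≈ 0.880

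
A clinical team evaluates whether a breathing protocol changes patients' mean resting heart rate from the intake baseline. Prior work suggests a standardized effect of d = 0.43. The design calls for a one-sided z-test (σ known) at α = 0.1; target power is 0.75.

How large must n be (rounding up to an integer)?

Set Φ(δ − 1.282) = 0.75; then δ − 1.282 = Φ⁻¹(0.75) = 0.674, giving δ = 1.956.
δ = d·√n ⇒ n = (δ/d)² = (1.956 / 0.43)² = 20.69.
Rounding up, n = 21.

n = 21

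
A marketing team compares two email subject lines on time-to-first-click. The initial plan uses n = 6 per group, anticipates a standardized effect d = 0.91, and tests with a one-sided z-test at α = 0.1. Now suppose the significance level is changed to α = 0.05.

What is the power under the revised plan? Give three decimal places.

δ = d·√(n/2) = 0.91 × √(6/2) = 1.5762 (unchanged). New critical value: z_{0.05} = 1.645.
Revised power = Φ(δ − 1.645) = Φ(-0.069) = 0.4726.

Power ≈ 0.473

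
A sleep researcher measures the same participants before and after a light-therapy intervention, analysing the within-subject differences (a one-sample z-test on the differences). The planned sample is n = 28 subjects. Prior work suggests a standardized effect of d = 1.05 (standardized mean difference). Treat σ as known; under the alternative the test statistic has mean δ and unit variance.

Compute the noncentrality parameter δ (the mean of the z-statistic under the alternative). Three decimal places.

δ ≈ 5.556

The noncentrality parameter scales effect size by the design's sample-size factor: δ = d·√n = 1.05 × √28 = 5.5561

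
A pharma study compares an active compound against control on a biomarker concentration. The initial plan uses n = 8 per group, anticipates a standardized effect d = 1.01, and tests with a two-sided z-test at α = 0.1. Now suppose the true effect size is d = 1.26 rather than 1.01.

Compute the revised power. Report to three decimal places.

With d = 1.26: δ = d·√(n/2) = 1.26 × √(8/2) = 2.5200. Critical value z_{0.05} = 1.645.
Revised power = Φ(δ − 1.645) + Φ(−δ − 1.645) = Φ(0.875) + Φ(-4.165) = 0.8093 + 0.0000 = 0.8093.

Power ≈ 0.809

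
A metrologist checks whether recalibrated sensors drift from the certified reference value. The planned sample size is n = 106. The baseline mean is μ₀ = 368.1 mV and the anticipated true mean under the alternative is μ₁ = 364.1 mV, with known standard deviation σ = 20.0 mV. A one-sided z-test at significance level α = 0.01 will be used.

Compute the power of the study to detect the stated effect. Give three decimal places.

Standardized effect: d = |μ₁ − μ₀| / σ = |364.1 − 368.1| / 20.0 = 0.2000
Noncentrality parameter: δ = d·√n = 0.2000 × √106 = 2.0591
One-sided α = 0.01 → critical value z_{0.01} = 2.326.
Power = P(Z > 2.326 − δ) = Φ(-0.267) = 0.3946.

Power ≈ 0.395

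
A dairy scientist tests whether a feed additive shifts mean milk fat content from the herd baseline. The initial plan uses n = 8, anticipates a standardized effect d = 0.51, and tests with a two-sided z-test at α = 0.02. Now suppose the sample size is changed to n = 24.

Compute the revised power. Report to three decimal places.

With n = 24: δ = d·√n = 0.51 × √24 = 2.4985. Critical value z_{0.01} = 2.326.
Revised power = Φ(δ − 2.326) + Φ(−δ − 2.326) = Φ(0.172) + Φ(-4.825) = 0.5683 + 0.0000 = 0.5683.

Power ≈ 0.568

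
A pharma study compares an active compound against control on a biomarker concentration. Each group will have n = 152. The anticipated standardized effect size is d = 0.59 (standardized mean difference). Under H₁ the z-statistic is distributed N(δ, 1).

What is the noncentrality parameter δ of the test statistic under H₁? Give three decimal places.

δ = d·√(n/2) = 0.59 × √(152/2) = 5.1435

δ ≈ 5.144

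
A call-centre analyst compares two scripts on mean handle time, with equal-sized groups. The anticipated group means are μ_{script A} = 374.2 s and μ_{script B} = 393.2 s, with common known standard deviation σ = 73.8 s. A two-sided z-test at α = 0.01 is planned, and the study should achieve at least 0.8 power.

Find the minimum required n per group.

Standardized effect: d = |μ_{script A} − μ_{script B}| / σ = |374.2 − 393.2| / 73.8 = 0.2575
Set Φ(δ − 2.576) = 0.8; then δ − 2.576 = Φ⁻¹(0.8) = 0.842, giving δ = 3.417.
(Ignoring the negligible lower-tail rejection probability gives the usual closed-form inversion.)
δ = d·√(n/2) ⇒ n = 2(δ/d)² = 2 × (3.417 / 0.2575)² = 352.40.
Round up to the next whole unit.

n = 353 per group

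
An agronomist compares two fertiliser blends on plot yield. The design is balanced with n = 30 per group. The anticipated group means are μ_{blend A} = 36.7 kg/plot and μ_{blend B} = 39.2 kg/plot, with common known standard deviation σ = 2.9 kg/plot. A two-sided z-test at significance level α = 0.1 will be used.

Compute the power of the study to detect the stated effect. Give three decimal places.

Standardized effect: d = |μ_{blend A} − μ_{blend B}| / σ = |36.7 − 39.2| / 2.9 = 0.8621
Noncentrality parameter: δ = d·√(n/2) = 0.8621 × √(30/2) = 3.3388
Two-sided α = 0.1 → critical value z_{0.05} = 1.645.
Power = Φ(δ − 1.645) + Φ(−δ − 1.645) = Φ(1.694) + Φ(-4.984) = 0.9549 + 0.0000 = 0.9549.

Power ≈ 0.955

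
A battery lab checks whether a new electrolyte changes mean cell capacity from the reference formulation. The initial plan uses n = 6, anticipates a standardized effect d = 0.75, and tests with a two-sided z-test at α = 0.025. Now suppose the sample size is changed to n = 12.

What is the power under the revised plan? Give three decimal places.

With n = 12: δ = d·√n = 0.75 × √12 = 2.5981. Critical value z_{0.0125} = 2.241.
Revised power = Φ(δ − 2.241) + Φ(−δ − 2.241) = Φ(0.357) + Φ(-4.839) = 0.6393 + 0.0000 = 0.6393.

Power ≈ 0.639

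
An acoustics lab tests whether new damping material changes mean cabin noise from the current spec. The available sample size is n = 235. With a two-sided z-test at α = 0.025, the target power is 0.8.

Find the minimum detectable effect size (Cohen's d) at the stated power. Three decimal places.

Required noncentrality: δ = z_{0.0125} + z_{0.20} = 2.241 + 0.842 = 3.083.
(Lower-tail contribution to power is negligible for δ > 0.)
δ = d·√n ⇒ d = δ/√n = 3.083/√235 = 0.2011.

d ≈ 0.201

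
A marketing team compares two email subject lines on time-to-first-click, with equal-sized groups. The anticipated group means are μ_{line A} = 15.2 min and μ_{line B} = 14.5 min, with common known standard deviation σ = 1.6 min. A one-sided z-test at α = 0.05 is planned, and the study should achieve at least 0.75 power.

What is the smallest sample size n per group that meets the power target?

n = 57 per group

Standardized effect: d = |μ_{line A} − μ_{line B}| / σ = |15.2 − 14.5| / 1.6 = 0.4375
For power 0.75 need Φ(δ − z_{0.05}) = 0.75, so δ = z_{0.05} + z_{0.25} = 1.645 + 0.674 = 2.319.
δ = d·√(n/2) ⇒ n = 2(δ/d)² = 2 × (2.319 / 0.4375)² = 56.21.
Rounding up, n = 57 per group.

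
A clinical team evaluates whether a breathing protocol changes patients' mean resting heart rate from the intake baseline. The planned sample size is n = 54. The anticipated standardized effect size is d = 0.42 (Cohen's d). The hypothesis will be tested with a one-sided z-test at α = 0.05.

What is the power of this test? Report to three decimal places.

Noncentrality parameter: λ = d·√n = 0.42 × √54 = 3.0864
Critical value for a one-sided test at α = 0.05: z_α = 1.645.
Power = P(Z > 1.645 − λ) = Φ(1.442) = 0.9253.

Power ≈ 0.925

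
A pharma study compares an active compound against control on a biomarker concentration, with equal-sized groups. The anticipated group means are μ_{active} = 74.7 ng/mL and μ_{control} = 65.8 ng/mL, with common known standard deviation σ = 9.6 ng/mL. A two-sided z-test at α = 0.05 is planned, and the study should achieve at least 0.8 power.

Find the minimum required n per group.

Standardized effect: d = |μ_{active} − μ_{control}| / σ = |74.7 − 65.8| / 9.6 = 0.9271
Set Φ(δ − 1.960) = 0.8; then δ − 1.960 = Φ⁻¹(0.8) = 0.842, giving δ = 2.802.
(The Φ(−δ − z_{α/2}) term is vanishingly small for δ > 0 and is dropped in the standard sample-size formula.)
δ = d·√(n/2) ⇒ n = 2(δ/d)² = 2 × (2.802 / 0.9271)² = 18.26.
Round up to the next whole unit.

n = 19 per group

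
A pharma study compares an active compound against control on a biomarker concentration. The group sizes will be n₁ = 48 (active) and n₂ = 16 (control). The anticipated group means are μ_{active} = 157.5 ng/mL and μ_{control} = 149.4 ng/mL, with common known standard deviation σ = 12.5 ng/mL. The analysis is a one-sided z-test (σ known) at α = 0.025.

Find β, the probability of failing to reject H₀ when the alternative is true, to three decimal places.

Standardized effect: d = |μ_{active} − μ_{control}| / σ = |157.5 − 149.4| / 12.5 = 0.6480
Noncentrality parameter: δ = d / √(1/n₁ + 1/n₂) = 0.6480 / √(1/48 + 1/16) = 2.2447
Critical value for a one-sided test at α = 0.025: z_α = 1.960.
Power = Φ(δ − 1.960) = Φ(0.285) = 0.6121.
Type II error: β = 1 − power = 1 − 0.6121 = 0.3879.

β ≈ 0.388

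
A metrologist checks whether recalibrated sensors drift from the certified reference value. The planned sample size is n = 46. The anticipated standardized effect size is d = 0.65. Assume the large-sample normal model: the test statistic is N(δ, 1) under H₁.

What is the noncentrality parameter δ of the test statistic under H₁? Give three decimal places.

δ ≈ 4.409

δ = d·√n = 0.65 × √46 = 4.4085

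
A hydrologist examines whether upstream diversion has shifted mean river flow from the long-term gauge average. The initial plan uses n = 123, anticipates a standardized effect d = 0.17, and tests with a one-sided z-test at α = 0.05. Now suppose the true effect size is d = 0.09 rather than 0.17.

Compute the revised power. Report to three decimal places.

Power ≈ 0.259

With d = 0.09: δ = d·√n = 0.09 × √123 = 0.9981. Critical value z_{0.05} = 1.645.
Revised power = P(Z > 1.645 − δ) = Φ(-0.647) = 0.2589.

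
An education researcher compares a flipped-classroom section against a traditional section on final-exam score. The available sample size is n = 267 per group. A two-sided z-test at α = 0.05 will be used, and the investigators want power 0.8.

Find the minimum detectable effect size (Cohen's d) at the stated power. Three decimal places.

d ≈ 0.242

Required noncentrality: δ = z_{0.025} + z_{0.20} = 1.960 + 0.842 = 2.802.
(The second rejection-region term Φ(−δ − z_{α/2}) is negligible and dropped.)
δ = d·√(n/2) ⇒ d = δ/√(n/2) = 2.802/√(267/2) = 0.2425.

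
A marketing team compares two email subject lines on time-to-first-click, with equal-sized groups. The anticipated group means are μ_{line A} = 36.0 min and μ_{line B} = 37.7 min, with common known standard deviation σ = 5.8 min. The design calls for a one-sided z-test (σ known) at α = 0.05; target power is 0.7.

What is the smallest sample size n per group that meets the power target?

n = 110 per group

Standardized effect: d = |μ_{line A} − μ_{line B}| / σ = |36.0 − 37.7| / 5.8 = 0.2931
For power 0.7 need Φ(δ − z_{0.05}) = 0.7, so δ = z_{0.05} + z_{0.30} = 1.645 + 0.524 = 2.169.
δ = d·√(n/2) ⇒ n = 2(δ/d)² = 2 × (2.169 / 0.2931)² = 109.55.
Rounding up, n = 110 per group.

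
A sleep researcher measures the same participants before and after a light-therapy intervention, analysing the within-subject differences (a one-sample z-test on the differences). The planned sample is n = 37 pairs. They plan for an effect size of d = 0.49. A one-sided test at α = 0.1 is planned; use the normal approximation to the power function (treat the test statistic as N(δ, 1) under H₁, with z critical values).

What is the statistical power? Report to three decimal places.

Noncentrality parameter: δ = d·√n = 0.49 × √37 = 2.9806
Critical value for a one-sided test at α = 0.1: z_α = 1.282.
Power = Φ(δ − 1.282) = Φ(1.699) = 0.9553.

Power ≈ 0.955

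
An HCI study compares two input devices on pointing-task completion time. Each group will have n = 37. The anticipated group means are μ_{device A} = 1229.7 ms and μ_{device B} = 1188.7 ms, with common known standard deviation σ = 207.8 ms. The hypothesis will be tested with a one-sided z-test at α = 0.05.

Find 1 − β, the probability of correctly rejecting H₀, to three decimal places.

Standardized effect: d = |μ_{device A} − μ_{device B}| / σ = |1229.7 − 1188.7| / 207.8 = 0.1973
Noncentrality parameter: δ = d·√(n/2) = 0.1973 × √(37/2) = 0.8486
One-sided α = 0.05 → critical value z_{0.05} = 1.645.
Power = Φ(δ − 1.645) = Φ(-0.796) = 0.2130.

Power ≈ 0.213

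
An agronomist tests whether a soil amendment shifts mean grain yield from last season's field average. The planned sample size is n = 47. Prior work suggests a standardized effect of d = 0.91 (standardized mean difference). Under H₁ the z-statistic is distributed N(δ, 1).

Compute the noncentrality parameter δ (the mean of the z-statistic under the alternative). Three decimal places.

The noncentrality parameter scales effect size by the design's sample-size factor: δ = d·√n = 0.91 × √47 = 6.2386

δ ≈ 6.239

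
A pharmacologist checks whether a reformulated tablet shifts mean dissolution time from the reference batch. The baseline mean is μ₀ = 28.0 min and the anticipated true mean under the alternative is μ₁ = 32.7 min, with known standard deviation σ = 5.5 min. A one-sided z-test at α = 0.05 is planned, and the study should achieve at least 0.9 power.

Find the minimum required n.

Standardized effect: d = |μ₁ − μ₀| / σ = |32.7 − 28.0| / 5.5 = 0.8545
For power 0.9 need Φ(δ − z_{0.05}) = 0.9, so δ = z_{0.05} + z_{0.10} = 1.645 + 1.282 = 2.926.
δ = d·√n ⇒ n = (δ/d)² = (2.926 / 0.8545)² = 11.73.
Rounding up, n = 12.

n = 12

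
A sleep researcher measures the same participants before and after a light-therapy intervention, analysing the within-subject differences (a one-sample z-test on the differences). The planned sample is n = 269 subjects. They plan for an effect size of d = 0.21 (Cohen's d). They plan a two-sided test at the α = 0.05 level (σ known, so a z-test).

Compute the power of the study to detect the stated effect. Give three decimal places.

Power ≈ 0.931

Noncentrality parameter: δ = d·√n = 0.21 × √269 = 3.4443
Two-sided α = 0.05 → critical value z_{0.025} = 1.960.
Power = Φ(δ − 1.960) + Φ(−δ − 1.960) = Φ(1.484) + Φ(-5.404) = 0.9311 + 0.0000 = 0.9311.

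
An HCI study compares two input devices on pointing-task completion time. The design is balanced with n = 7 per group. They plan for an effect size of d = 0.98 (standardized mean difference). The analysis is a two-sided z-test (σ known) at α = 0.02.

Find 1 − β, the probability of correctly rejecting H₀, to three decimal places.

Noncentrality parameter: δ = d·√(n/2) = 0.98 × √(7/2) = 1.8334
Two-sided α = 0.02 → critical value z_{0.01} = 2.326.
Power = Φ(δ − 2.326) + Φ(−δ − 2.326) = Φ(-0.493) + Φ(-4.160) = 0.3110 + 0.0000 = 0.3110.

Power ≈ 0.311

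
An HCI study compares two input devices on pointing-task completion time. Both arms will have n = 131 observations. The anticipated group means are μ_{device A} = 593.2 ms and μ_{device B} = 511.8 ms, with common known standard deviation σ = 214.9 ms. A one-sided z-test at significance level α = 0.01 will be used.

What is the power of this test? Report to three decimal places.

Standardized effect: d = |μ_{device A} − μ_{device B}| / σ = |593.2 − 511.8| / 214.9 = 0.3788
Noncentrality parameter: δ = d·√(n/2) = 0.3788 × √(131/2) = 3.0656
One-sided α = 0.01 → critical value z_{0.01} = 2.326.
Power = Φ(δ − 2.326) = Φ(0.739) = 0.7701.

Power ≈ 0.770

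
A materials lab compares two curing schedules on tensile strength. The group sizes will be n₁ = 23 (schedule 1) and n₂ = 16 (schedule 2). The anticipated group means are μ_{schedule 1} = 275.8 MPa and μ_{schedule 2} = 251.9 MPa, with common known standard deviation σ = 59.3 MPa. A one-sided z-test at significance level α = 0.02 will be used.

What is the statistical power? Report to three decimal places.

Power ≈ 0.207

Standardized effect: d = |μ_{schedule 1} − μ_{schedule 2}| / σ = |275.8 − 251.9| / 59.3 = 0.4030
Noncentrality parameter: δ = d / √(1/n₁ + 1/n₂) = 0.4030 / √(1/23 + 1/16) = 1.2380
Critical value for a one-sided test at α = 0.02: z_α = 2.054.
Power = Φ(δ − 2.054) = Φ(-0.816) = 0.2073.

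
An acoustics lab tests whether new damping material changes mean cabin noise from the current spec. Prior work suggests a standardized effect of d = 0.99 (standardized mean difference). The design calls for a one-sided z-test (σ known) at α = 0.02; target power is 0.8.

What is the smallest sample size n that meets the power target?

Set Φ(δ − 2.054) = 0.8; then δ − 2.054 = Φ⁻¹(0.8) = 0.842, giving δ = 2.895.
δ = d·√n ⇒ n = (δ/d)² = (2.895 / 0.99)² = 8.55.
Round up to the next whole unit.

n = 9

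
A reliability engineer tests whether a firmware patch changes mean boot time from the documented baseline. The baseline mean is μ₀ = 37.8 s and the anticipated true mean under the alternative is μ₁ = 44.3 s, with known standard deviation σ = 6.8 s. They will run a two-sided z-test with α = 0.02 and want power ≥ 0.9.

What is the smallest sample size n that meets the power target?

Standardized effect: d = |μ₁ − μ₀| / σ = |44.3 − 37.8| / 6.8 = 0.9559
Set Φ(δ − 2.326) = 0.9; then δ − 2.326 = Φ⁻¹(0.9) = 1.282, giving δ = 3.608.
(Ignoring the negligible lower-tail rejection probability gives the usual closed-form inversion.)
δ = d·√n ⇒ n = (δ/d)² = (3.608 / 0.9559)² = 14.25.
Rounding up, n = 15.

n = 15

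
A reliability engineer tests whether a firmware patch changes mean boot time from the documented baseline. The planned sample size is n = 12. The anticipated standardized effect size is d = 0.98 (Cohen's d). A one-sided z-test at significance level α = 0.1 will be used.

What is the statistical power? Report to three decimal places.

Noncentrality parameter: δ = d·√n = 0.98 × √12 = 3.3948
One-sided α = 0.1 → critical value z_{0.1} = 1.282.
Power = Φ(δ − 1.282) = Φ(2.113) = 0.9827.

Power ≈ 0.983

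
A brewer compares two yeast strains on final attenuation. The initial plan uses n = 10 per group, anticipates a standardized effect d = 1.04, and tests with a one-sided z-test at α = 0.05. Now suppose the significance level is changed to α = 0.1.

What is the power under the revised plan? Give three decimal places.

δ = d·√(n/2) = 1.04 × √(10/2) = 2.3255 (unchanged). New critical value: z_{0.1} = 1.282.
Revised power = P(Z > 1.282 − δ) = Φ(1.044) = 0.8517.

Power ≈ 0.852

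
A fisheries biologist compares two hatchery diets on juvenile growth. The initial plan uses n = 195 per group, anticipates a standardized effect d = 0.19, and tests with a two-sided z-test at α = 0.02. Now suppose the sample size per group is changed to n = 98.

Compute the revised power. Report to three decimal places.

Power ≈ 0.160

With n = 98 per group: δ = d·√(n/2) = 0.19 × √(98/2) = 1.3300. Critical value z_{0.01} = 2.326.
Revised power = Φ(δ − 2.326) + Φ(−δ − 2.326) = Φ(-0.996) + Φ(-3.656) = 0.1595 + 0.0001 = 0.1597.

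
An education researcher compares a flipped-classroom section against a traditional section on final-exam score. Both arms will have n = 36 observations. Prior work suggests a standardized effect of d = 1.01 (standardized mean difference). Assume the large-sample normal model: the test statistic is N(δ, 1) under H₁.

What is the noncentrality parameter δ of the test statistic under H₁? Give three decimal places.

δ ≈ 4.285

δ = d·√(n/2) = 1.01 × √(36/2) = 4.2851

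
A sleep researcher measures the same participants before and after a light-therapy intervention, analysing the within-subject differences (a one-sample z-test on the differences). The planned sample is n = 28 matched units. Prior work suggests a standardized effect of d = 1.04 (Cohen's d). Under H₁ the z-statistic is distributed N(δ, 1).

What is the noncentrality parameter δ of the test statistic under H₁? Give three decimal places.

δ = d·√n = 1.04 × √28 = 5.5032

δ ≈ 5.503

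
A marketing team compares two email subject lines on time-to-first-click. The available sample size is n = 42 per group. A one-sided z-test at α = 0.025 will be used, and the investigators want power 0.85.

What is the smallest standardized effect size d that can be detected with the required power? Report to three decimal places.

d ≈ 0.654

Required noncentrality: δ = z_{0.025} + z_{0.15} = 1.960 + 1.036 = 2.996.
δ = d·√(n/2) ⇒ d = δ/√(n/2) = 2.996/√(42/2) = 0.6539.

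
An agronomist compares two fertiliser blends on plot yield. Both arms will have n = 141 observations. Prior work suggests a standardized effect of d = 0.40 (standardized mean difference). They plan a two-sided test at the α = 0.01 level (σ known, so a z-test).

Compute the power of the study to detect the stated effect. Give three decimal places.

Noncentrality parameter: δ = d·√(n/2) = 0.40 × √(141/2) = 3.3586
Critical value for a two-sided test at α = 0.01: z_{α/2} = 2.576.
Power = Φ(δ − 2.576) + Φ(−δ − 2.576) = Φ(0.783) + Φ(-5.934) = 0.7831 + 0.0000 = 0.7831.

Power ≈ 0.783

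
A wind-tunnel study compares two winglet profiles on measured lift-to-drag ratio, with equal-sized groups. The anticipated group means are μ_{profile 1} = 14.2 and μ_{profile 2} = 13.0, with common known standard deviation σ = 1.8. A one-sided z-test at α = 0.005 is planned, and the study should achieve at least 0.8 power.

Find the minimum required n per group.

Standardized effect: d = |μ_{profile 1} − μ_{profile 2}| / σ = |14.2 − 13.0| / 1.8 = 0.6667
Set Φ(δ − 2.576) = 0.8; then δ − 2.576 = Φ⁻¹(0.8) = 0.842, giving δ = 3.417.
δ = d·√(n/2) ⇒ n = 2(δ/d)² = 2 × (3.417 / 0.6667)² = 52.56.
Round up to the next whole unit.

n = 53 per group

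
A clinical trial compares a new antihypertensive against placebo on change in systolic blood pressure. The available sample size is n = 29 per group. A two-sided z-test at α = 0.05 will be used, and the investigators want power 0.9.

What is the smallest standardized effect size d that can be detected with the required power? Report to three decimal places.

d ≈ 0.851

Required noncentrality: δ = z_{0.025} + z_{0.10} = 1.960 + 1.282 = 3.242.
(The second rejection-region term Φ(−δ − z_{α/2}) is negligible and dropped.)
δ = d·√(n/2) ⇒ d = δ/√(n/2) = 3.242/√(29/2) = 0.8513.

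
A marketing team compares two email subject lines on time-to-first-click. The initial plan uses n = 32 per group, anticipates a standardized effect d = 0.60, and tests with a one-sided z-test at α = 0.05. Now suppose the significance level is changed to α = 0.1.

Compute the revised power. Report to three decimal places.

Power ≈ 0.868

δ = d·√(n/2) = 0.60 × √(32/2) = 2.4000 (unchanged). New critical value: z_{0.1} = 1.282.
Revised power = P(Z > 1.282 − δ) = Φ(1.118) = 0.8683.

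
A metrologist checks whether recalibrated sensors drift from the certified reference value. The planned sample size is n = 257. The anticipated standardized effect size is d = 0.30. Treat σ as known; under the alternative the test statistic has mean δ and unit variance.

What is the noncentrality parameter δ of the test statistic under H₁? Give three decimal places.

δ ≈ 4.809

The noncentrality parameter scales effect size by the design's sample-size factor: δ = d·√n = 0.30 × √257 = 4.8094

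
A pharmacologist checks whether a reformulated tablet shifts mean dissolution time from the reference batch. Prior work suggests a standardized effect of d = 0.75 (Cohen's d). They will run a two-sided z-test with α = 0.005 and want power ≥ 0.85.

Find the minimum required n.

For power 0.85 need Φ(δ − z_{0.0025}) = 0.85, so δ = z_{0.0025} + z_{0.15} = 2.807 + 1.036 = 3.843.
(The Φ(−δ − z_{α/2}) term is vanishingly small for δ > 0 and is dropped in the standard sample-size formula.)
δ = d·√n ⇒ n = (δ/d)² = (3.843 / 0.75)² = 26.26.
Round up to the next whole unit.

n = 27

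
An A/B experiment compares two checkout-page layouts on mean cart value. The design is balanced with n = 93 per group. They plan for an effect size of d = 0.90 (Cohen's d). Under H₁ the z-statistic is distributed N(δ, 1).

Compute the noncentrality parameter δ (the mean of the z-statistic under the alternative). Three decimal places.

δ ≈ 6.137

δ = d·√(n/2) = 0.90 × √(93/2) = 6.1372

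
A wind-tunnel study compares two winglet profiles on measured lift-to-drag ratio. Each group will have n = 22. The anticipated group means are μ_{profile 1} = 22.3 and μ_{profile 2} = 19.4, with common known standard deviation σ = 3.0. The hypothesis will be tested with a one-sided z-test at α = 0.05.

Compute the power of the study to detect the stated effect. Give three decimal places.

Power ≈ 0.941

Standardized effect: d = |μ_{profile 1} − μ_{profile 2}| / σ = |22.3 − 19.4| / 3.0 = 0.9667
Noncentrality parameter: δ = d·√(n/2) = 0.9667 × √(22/2) = 3.2061
Critical value for a one-sided test at α = 0.05: z_α = 1.645.
Power = Φ(δ − 1.645) = Φ(1.561) = 0.9408.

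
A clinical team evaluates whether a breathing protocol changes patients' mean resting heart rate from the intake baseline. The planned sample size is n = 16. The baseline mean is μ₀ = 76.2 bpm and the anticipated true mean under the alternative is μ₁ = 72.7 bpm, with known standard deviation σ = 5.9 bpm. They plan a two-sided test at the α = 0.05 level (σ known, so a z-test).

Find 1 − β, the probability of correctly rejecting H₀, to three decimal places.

Standardized effect: d = |μ₁ − μ₀| / σ = |72.7 − 76.2| / 5.9 = 0.5932
Noncentrality parameter: δ = d·√n = 0.5932 × √16 = 2.3729
Critical value for a two-sided test at α = 0.05: z_{α/2} = 1.960.
Power = Φ(δ − 1.960) + Φ(−δ − 1.960) = Φ(0.413) + Φ(-4.333) = 0.6602 + 0.0000 = 0.6602.

Power ≈ 0.660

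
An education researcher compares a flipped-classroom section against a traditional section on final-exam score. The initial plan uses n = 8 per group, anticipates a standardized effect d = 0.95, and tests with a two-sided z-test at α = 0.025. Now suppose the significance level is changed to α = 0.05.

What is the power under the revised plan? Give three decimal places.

Power ≈ 0.476

δ = d·√(n/2) = 0.95 × √(8/2) = 1.9000 (unchanged). New critical value: z_{0.025} = 1.960.
Revised power = Φ(δ − 1.960) + Φ(−δ − 1.960) = Φ(-0.060) + Φ(-3.860) = 0.4761 + 0.0001 = 0.4761.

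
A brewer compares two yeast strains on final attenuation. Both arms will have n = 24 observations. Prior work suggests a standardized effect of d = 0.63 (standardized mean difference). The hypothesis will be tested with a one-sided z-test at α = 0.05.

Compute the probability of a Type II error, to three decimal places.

Noncentrality parameter: λ = d·√(n/2) = 0.63 × √(24/2) = 2.1824
Critical value for a one-sided test at α = 0.05: z_α = 1.645.
Power = P(Z > 1.645 − λ) = Φ(0.538) = 0.7045.
Type II error: β = 1 − power = 1 − 0.7045 = 0.2955.

β ≈ 0.295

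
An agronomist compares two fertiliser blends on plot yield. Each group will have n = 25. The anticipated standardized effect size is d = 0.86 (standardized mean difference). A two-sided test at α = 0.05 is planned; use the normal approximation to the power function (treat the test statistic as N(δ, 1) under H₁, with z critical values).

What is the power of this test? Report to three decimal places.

Noncentrality parameter: λ = d·√(n/2) = 0.86 × √(25/2) = 3.0406
Two-sided α = 0.05 → critical value z_{0.025} = 1.960.
Power = Φ(λ − 1.960) + Φ(−λ − 1.960) = Φ(1.081) + Φ(-5.001) = 0.8601 + 0.0000 = 0.8601.

Power ≈ 0.860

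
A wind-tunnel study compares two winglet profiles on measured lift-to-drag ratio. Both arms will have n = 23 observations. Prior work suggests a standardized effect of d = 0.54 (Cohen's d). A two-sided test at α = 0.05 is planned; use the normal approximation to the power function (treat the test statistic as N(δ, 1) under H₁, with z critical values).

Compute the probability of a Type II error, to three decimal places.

Noncentrality parameter: δ = d·√(n/2) = 0.54 × √(23/2) = 1.8312
Two-sided α = 0.05 → critical value z_{0.025} = 1.960.
Power = Φ(δ − 1.960) + Φ(−δ − 1.960) = Φ(-0.129) + Φ(-3.791) = 0.4488 + 0.0001 = 0.4489.
Type II error: β = 1 − power = 1 − 0.4489 = 0.5511.

β ≈ 0.551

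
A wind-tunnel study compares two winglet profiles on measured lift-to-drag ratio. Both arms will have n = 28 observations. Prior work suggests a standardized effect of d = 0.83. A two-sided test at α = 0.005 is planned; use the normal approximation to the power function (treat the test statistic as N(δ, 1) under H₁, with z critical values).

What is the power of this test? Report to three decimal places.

Noncentrality parameter: δ = d·√(n/2) = 0.83 × √(28/2) = 3.1056
Two-sided α = 0.005 → critical value z_{0.0025} = 2.807.
Power = Φ(δ − 2.807) + Φ(−δ − 2.807) = Φ(0.299) + Φ(-5.913) = 0.6174 + 0.0000 = 0.6174.

Power ≈ 0.617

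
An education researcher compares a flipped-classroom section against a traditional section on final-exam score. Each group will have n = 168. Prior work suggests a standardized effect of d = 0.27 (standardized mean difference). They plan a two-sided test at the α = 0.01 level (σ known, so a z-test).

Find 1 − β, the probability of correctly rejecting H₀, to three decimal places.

Power ≈ 0.460

Noncentrality parameter: δ = d·√(n/2) = 0.27 × √(168/2) = 2.4746
Two-sided α = 0.01 → critical value z_{0.005} = 2.576.
Power = Φ(δ − 2.576) + Φ(−δ − 2.576) = Φ(-0.101) + Φ(-5.050) = 0.4597 + 0.0000 = 0.4597.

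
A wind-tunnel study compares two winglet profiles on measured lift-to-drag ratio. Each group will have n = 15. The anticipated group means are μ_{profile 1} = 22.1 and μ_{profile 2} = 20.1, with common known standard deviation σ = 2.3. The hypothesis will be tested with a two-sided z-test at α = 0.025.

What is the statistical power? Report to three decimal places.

Power ≈ 0.556

Standardized effect: d = |μ_{profile 1} − μ_{profile 2}| / σ = |22.1 − 20.1| / 2.3 = 0.8696
Noncentrality parameter: δ = d·√(n/2) = 0.8696 × √(15/2) = 2.3814
Two-sided α = 0.025 → critical value z_{0.0125} = 2.241.
Power = Φ(δ − 2.241) + Φ(−δ − 2.241) = Φ(0.140) + Φ(-4.623) = 0.5557 + 0.0000 = 0.5557.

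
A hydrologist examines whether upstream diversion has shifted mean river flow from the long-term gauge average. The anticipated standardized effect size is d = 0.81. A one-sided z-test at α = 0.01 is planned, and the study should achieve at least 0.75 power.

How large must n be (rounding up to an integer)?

Set Φ(δ − 2.326) = 0.75; then δ − 2.326 = Φ⁻¹(0.75) = 0.674, giving δ = 3.001.
δ = d·√n ⇒ n = (δ/d)² = (3.001 / 0.81)² = 13.73.
Round up to the next whole unit.

n = 14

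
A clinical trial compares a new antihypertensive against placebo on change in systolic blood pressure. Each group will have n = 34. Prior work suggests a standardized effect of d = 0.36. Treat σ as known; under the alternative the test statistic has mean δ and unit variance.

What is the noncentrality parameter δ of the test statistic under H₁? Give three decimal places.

The noncentrality parameter scales effect size by the design's sample-size factor: δ = d·√(n/2) = 0.36 × √(34/2) = 1.4843

δ ≈ 1.484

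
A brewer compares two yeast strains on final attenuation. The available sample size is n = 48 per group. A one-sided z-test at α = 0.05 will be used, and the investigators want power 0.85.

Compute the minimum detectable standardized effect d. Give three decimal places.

Need Φ(δ − 1.645) = 0.85, so δ = 1.645 + 1.036 = 2.681.
δ = d·√(n/2) ⇒ d = δ/√(n/2) = 2.681/√(48/2) = 0.5473.

d ≈ 0.547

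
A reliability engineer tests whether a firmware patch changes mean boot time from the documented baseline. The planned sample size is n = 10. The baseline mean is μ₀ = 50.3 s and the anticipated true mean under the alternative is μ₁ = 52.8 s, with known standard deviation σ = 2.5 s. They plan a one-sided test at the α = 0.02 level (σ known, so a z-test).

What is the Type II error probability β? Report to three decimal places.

Standardized effect: d = |μ₁ − μ₀| / σ = |52.8 − 50.3| / 2.5 = 1.0000
Noncentrality parameter: δ = d·√n = 1.0000 × √10 = 3.1623
One-sided α = 0.02 → critical value z_{0.02} = 2.054.
Power = P(Z > 2.054 − δ) = Φ(1.109) = 0.8662.
Type II error: β = 1 − power = 1 − 0.8662 = 0.1338.

β ≈ 0.134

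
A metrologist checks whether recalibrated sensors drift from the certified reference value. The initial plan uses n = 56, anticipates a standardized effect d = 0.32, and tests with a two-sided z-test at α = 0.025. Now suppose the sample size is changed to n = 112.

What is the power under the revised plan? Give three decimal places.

With n = 112: δ = d·√n = 0.32 × √112 = 3.3866. Critical value z_{0.0125} = 2.241.
Revised power = Φ(δ − 2.241) + Φ(−δ − 2.241) = Φ(1.145) + Φ(-5.628) = 0.8739 + 0.0000 = 0.8739.

Power ≈ 0.874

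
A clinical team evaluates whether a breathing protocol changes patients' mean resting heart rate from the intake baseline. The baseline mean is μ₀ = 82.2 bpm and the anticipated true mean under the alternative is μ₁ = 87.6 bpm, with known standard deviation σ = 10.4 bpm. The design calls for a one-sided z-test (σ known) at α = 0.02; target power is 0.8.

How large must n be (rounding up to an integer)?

n = 32

Standardized effect: d = |μ₁ − μ₀| / σ = |87.6 − 82.2| / 10.4 = 0.5192
Set Φ(δ − 2.054) = 0.8; then δ − 2.054 = Φ⁻¹(0.8) = 0.842, giving δ = 2.895.
δ = d·√n ⇒ n = (δ/d)² = (2.895 / 0.5192)² = 31.09.
Rounding up, n = 32.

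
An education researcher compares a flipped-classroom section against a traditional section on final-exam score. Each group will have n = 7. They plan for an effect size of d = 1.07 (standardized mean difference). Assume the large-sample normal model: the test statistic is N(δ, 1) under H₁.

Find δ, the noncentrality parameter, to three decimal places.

δ ≈ 2.002

The noncentrality parameter scales effect size by the design's sample-size factor: δ = d·√(n/2) = 1.07 × √(7/2) = 2.0018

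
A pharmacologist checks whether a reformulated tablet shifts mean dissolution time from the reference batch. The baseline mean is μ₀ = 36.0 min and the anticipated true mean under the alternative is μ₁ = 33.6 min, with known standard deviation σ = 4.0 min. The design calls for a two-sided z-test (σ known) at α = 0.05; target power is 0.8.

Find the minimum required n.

n = 22

Standardized effect: d = |μ₁ − μ₀| / σ = |33.6 − 36.0| / 4.0 = 0.6000
Set Φ(δ − 1.960) = 0.8; then δ − 1.960 = Φ⁻¹(0.8) = 0.842, giving δ = 2.802.
(Ignoring the negligible lower-tail rejection probability gives the usual closed-form inversion.)
δ = d·√n ⇒ n = (δ/d)² = (2.802 / 0.6000)² = 21.80.
Rounding up, n = 22.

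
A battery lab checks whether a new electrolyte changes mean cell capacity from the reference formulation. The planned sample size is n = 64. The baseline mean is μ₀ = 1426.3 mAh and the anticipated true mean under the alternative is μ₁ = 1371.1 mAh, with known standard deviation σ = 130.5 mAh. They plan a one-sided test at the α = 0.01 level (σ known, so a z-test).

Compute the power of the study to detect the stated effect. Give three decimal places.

Power ≈ 0.855

Standardized effect: d = |μ₁ − μ₀| / σ = |1371.1 − 1426.3| / 130.5 = 0.4230
Noncentrality parameter: δ = d·√n = 0.4230 × √64 = 3.3839
One-sided α = 0.01 → critical value z_{0.01} = 2.326.
Power = P(Z > 2.326 − δ) = Φ(1.058) = 0.8549.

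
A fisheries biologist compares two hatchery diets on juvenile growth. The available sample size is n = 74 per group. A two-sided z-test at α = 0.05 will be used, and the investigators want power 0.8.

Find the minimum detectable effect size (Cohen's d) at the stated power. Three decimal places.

Need Φ(δ − 1.960) = 0.8, so δ = 1.960 + 0.842 = 2.802.
(Lower-tail contribution to power is negligible for δ > 0.)
δ = d·√(n/2) ⇒ d = δ/√(n/2) = 2.802/√(74/2) = 0.4606.

d ≈ 0.461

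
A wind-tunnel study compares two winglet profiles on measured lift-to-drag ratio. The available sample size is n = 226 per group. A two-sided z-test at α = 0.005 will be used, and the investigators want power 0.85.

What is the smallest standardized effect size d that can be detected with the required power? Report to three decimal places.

Need Φ(δ − 2.807) = 0.85, so δ = 2.807 + 1.036 = 3.843.
(The second rejection-region term Φ(−δ − z_{α/2}) is negligible and dropped.)
δ = d·√(n/2) ⇒ d = δ/√(n/2) = 3.843/√(226/2) = 0.3616.

d ≈ 0.362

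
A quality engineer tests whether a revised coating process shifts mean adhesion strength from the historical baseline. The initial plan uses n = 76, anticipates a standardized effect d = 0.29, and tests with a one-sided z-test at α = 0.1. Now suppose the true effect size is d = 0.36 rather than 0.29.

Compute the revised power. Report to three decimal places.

Power ≈ 0.968

With d = 0.36: δ = d·√n = 0.36 × √76 = 3.1384. Critical value z_{0.1} = 1.282.
Revised power = Φ(δ − 1.282) = Φ(1.857) = 0.9683.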